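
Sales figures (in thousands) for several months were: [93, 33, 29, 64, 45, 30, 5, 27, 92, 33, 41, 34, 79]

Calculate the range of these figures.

88

Step 1: Identify the maximum value: max = 93
Step 2: Identify the minimum value: min = 5
Step 3: Range = max - min = 93 - 5 = 88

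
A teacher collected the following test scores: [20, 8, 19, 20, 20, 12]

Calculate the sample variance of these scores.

27.1

Step 1: Compute the mean: (20 + 8 + 19 + 20 + 20 + 12) / 6 = 16.5
Step 2: Compute squared deviations from the mean:
  (20 - 16.5)^2 = 12.25
  (8 - 16.5)^2 = 72.25
  (19 - 16.5)^2 = 6.25
  (20 - 16.5)^2 = 12.25
  (20 - 16.5)^2 = 12.25
  (12 - 16.5)^2 = 20.25
Step 3: Sum of squared deviations = 135.5
Step 4: Sample variance = 135.5 / 5 = 27.1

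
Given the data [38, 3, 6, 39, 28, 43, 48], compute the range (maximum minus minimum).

45

Step 1: Identify the maximum value: max = 48
Step 2: Identify the minimum value: min = 3
Step 3: Range = max - min = 48 - 3 = 45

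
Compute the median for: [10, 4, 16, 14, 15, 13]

13.5

Step 1: Sort the data in ascending order: [4, 10, 13, 14, 15, 16]
Step 2: The number of values is n = 6.
Step 3: Since n is even, the median is the average of positions 3 and 4:
  Median = (13 + 14) / 2 = 13.5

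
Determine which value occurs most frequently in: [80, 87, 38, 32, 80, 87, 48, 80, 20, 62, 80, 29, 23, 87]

80

Step 1: Count the frequency of each value:
  20: appears 1 time(s)
  23: appears 1 time(s)
  29: appears 1 time(s)
  32: appears 1 time(s)
  38: appears 1 time(s)
  48: appears 1 time(s)
  62: appears 1 time(s)
  80: appears 4 time(s)
  87: appears 3 time(s)
Step 2: The value 80 appears most frequently (4 times).
Step 3: Mode = 80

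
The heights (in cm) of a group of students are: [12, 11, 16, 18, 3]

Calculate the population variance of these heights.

26.8

Step 1: Compute the mean: (12 + 11 + 16 + 18 + 3) / 5 = 12
Step 2: Compute squared deviations from the mean:
  (12 - 12)^2 = 0
  (11 - 12)^2 = 1
  (16 - 12)^2 = 16
  (18 - 12)^2 = 36
  (3 - 12)^2 = 81
Step 3: Sum of squared deviations = 134
Step 4: Population variance = 134 / 5 = 26.8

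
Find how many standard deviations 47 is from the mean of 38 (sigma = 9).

1

Step 1: Recall the z-score formula: z = (x - mu) / sigma
Step 2: Substitute values: z = (47 - 38) / 9
Step 3: z = 9 / 9 = 1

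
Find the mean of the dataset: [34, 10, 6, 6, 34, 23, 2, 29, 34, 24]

20.2

Step 1: Sum all values: 34 + 10 + 6 + 6 + 34 + 23 + 2 + 29 + 34 + 24 = 202
Step 2: Count the number of values: n = 10
Step 3: Mean = sum / n = 202 / 10 = 20.2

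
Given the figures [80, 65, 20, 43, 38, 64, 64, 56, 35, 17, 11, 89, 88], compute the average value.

51.5385

Step 1: Sum all values: 80 + 65 + 20 + 43 + 38 + 64 + 64 + 56 + 35 + 17 + 11 + 89 + 88 = 670
Step 2: Count the number of values: n = 13
Step 3: Mean = sum / n = 670 / 13 = 51.5385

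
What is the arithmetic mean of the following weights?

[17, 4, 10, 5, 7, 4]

7.8333

Step 1: Sum all values: 17 + 4 + 10 + 5 + 7 + 4 = 47
Step 2: Count the number of values: n = 6
Step 3: Mean = sum / n = 47 / 6 = 7.8333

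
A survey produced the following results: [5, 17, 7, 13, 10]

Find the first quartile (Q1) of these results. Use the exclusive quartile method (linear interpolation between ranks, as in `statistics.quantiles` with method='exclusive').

6

Step 1: Sort the data: [5, 7, 10, 13, 17]
Step 2: n = 5
Step 3: Using the exclusive quartile method:
  Q1 = 6
  Q2 (median) = 10
  Q3 = 15
  IQR = Q3 - Q1 = 15 - 6 = 9
Step 4: Q1 = 6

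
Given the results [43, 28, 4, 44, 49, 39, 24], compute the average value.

33

Step 1: Sum all values: 43 + 28 + 4 + 44 + 49 + 39 + 24 = 231
Step 2: Count the number of values: n = 7
Step 3: Mean = sum / n = 231 / 7 = 33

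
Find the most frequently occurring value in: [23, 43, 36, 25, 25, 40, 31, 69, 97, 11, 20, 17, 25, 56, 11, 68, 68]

25

Step 1: Count the frequency of each value:
  11: appears 2 time(s)
  17: appears 1 time(s)
  20: appears 1 time(s)
  23: appears 1 time(s)
  25: appears 3 time(s)
  31: appears 1 time(s)
  36: appears 1 time(s)
  40: appears 1 time(s)
  43: appears 1 time(s)
  56: appears 1 time(s)
  68: appears 2 time(s)
  69: appears 1 time(s)
  97: appears 1 time(s)
Step 2: The value 25 appears most frequently (3 times).
Step 3: Mode = 25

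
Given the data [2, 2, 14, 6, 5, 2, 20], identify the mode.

2

Step 1: Count the frequency of each value:
  2: appears 3 time(s)
  5: appears 1 time(s)
  6: appears 1 time(s)
  14: appears 1 time(s)
  20: appears 1 time(s)
Step 2: The value 2 appears most frequently (3 times).
Step 3: Mode = 2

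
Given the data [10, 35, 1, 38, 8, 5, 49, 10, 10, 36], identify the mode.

10

Step 1: Count the frequency of each value:
  1: appears 1 time(s)
  5: appears 1 time(s)
  8: appears 1 time(s)
  10: appears 3 time(s)
  35: appears 1 time(s)
  36: appears 1 time(s)
  38: appears 1 time(s)
  49: appears 1 time(s)
Step 2: The value 10 appears most frequently (3 times).
Step 3: Mode = 10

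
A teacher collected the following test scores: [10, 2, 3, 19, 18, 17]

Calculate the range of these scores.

17

Step 1: Identify the maximum value: max = 19
Step 2: Identify the minimum value: min = 2
Step 3: Range = max - min = 19 - 2 = 17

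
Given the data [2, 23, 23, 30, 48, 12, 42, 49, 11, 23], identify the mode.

23

Step 1: Count the frequency of each value:
  2: appears 1 time(s)
  11: appears 1 time(s)
  12: appears 1 time(s)
  23: appears 3 time(s)
  30: appears 1 time(s)
  42: appears 1 time(s)
  48: appears 1 time(s)
  49: appears 1 time(s)
Step 2: The value 23 appears most frequently (3 times).
Step 3: Mode = 23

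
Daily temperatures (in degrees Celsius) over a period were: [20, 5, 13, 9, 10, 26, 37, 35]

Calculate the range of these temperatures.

32

Step 1: Identify the maximum value: max = 37
Step 2: Identify the minimum value: min = 5
Step 3: Range = max - min = 37 - 5 = 32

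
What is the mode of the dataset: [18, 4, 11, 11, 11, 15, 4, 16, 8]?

11

Step 1: Count the frequency of each value:
  4: appears 2 time(s)
  8: appears 1 time(s)
  11: appears 3 time(s)
  15: appears 1 time(s)
  16: appears 1 time(s)
  18: appears 1 time(s)
Step 2: The value 11 appears most frequently (3 times).
Step 3: Mode = 11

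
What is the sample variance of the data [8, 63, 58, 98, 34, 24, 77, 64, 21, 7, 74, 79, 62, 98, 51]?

886.1238

Step 1: Compute the mean: (8 + 63 + 58 + 98 + 34 + 24 + 77 + 64 + 21 + 7 + 74 + 79 + 62 + 98 + 51) / 15 = 54.5333
Step 2: Compute squared deviations from the mean:
  (8 - 54.5333)^2 = 2165.3511
  (63 - 54.5333)^2 = 71.6844
  (58 - 54.5333)^2 = 12.0178
  (98 - 54.5333)^2 = 1889.3511
  (34 - 54.5333)^2 = 421.6178
  (24 - 54.5333)^2 = 932.2844
  (77 - 54.5333)^2 = 504.7511
  (64 - 54.5333)^2 = 89.6178
  (21 - 54.5333)^2 = 1124.4844
  (7 - 54.5333)^2 = 2259.4178
  (74 - 54.5333)^2 = 378.9511
  (79 - 54.5333)^2 = 598.6178
  (62 - 54.5333)^2 = 55.7511
  (98 - 54.5333)^2 = 1889.3511
  (51 - 54.5333)^2 = 12.4844
Step 3: Sum of squared deviations = 12405.7333
Step 4: Sample variance = 12405.7333 / 14 = 886.1238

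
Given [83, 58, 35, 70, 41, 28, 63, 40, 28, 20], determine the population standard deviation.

19.6987

Step 1: Compute the mean: 46.6
Step 2: Sum of squared deviations from the mean: 3880.4
Step 3: Population variance = 3880.4 / 10 = 388.04
Step 4: Standard deviation = sqrt(388.04) = 19.6987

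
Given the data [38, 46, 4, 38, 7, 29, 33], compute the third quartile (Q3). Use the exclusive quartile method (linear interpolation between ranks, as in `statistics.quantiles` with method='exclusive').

38

Step 1: Sort the data: [4, 7, 29, 33, 38, 38, 46]
Step 2: n = 7
Step 3: Using the exclusive quartile method:
  Q1 = 7
  Q2 (median) = 33
  Q3 = 38
  IQR = Q3 - Q1 = 38 - 7 = 31
Step 4: Q3 = 38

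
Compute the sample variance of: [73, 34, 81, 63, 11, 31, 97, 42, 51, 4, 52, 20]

813.7197

Step 1: Compute the mean: (73 + 34 + 81 + 63 + 11 + 31 + 97 + 42 + 51 + 4 + 52 + 20) / 12 = 46.5833
Step 2: Compute squared deviations from the mean:
  (73 - 46.5833)^2 = 697.8403
  (34 - 46.5833)^2 = 158.3403
  (81 - 46.5833)^2 = 1184.5069
  (63 - 46.5833)^2 = 269.5069
  (11 - 46.5833)^2 = 1266.1736
  (31 - 46.5833)^2 = 242.8403
  (97 - 46.5833)^2 = 2541.8403
  (42 - 46.5833)^2 = 21.0069
  (51 - 46.5833)^2 = 19.5069
  (4 - 46.5833)^2 = 1813.3403
  (52 - 46.5833)^2 = 29.3403
  (20 - 46.5833)^2 = 706.6736
Step 3: Sum of squared deviations = 8950.9167
Step 4: Sample variance = 8950.9167 / 11 = 813.7197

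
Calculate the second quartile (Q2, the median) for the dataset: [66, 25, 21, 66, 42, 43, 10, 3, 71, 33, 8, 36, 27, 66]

34.5

Step 1: Sort the data: [3, 8, 10, 21, 25, 27, 33, 36, 42, 43, 66, 66, 66, 71]
Step 2: n = 14
Step 3: Q2 is the median. Since n is even, it is the average of the values at positions 7 and 8:
  Q2 = (33 + 36) / 2 = 34.5
Step 4: Q2 = 34.5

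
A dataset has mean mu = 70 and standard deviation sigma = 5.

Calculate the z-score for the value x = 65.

-1

Step 1: Recall the z-score formula: z = (x - mu) / sigma
Step 2: Substitute values: z = (65 - 70) / 5
Step 3: z = -5 / 5 = -1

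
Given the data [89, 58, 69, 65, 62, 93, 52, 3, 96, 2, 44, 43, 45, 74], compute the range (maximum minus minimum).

94

Step 1: Identify the maximum value: max = 96
Step 2: Identify the minimum value: min = 2
Step 3: Range = max - min = 96 - 2 = 94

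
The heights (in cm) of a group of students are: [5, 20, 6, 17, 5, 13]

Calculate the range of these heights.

15

Step 1: Identify the maximum value: max = 20
Step 2: Identify the minimum value: min = 5
Step 3: Range = max - min = 20 - 5 = 15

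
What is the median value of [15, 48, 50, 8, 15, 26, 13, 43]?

20.5

Step 1: Sort the data in ascending order: [8, 13, 15, 15, 26, 43, 48, 50]
Step 2: The number of values is n = 8.
Step 3: Since n is even, the median is the average of positions 4 and 5:
  Median = (15 + 26) / 2 = 20.5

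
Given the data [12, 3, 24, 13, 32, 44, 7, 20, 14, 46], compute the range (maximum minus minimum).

43

Step 1: Identify the maximum value: max = 46
Step 2: Identify the minimum value: min = 3
Step 3: Range = max - min = 46 - 3 = 43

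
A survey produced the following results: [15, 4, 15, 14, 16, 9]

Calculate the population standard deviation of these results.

4.2979

Step 1: Compute the mean: 12.1667
Step 2: Sum of squared deviations from the mean: 110.8333
Step 3: Population variance = 110.8333 / 6 = 18.4722
Step 4: Standard deviation = sqrt(18.4722) = 4.2979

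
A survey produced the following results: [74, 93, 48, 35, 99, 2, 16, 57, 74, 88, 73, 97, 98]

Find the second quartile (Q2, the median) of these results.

74

Step 1: Sort the data: [2, 16, 35, 48, 57, 73, 74, 74, 88, 93, 97, 98, 99]
Step 2: n = 13
Step 3: Q2 is the median. Since n is odd, it is the middle value at position 7: 74
Step 4: Q2 = 74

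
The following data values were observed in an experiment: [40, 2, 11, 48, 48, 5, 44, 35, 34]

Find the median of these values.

35

Step 1: Sort the data in ascending order: [2, 5, 11, 34, 35, 40, 44, 48, 48]
Step 2: The number of values is n = 9.
Step 3: Since n is odd, the median is the middle value at position 5: 35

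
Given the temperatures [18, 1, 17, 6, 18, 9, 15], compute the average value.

12

Step 1: Sum all values: 18 + 1 + 17 + 6 + 18 + 9 + 15 = 84
Step 2: Count the number of values: n = 7
Step 3: Mean = sum / n = 84 / 7 = 12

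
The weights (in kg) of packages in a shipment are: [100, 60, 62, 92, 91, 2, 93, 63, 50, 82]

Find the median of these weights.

72.5

Step 1: Sort the data in ascending order: [2, 50, 60, 62, 63, 82, 91, 92, 93, 100]
Step 2: The number of values is n = 10.
Step 3: Since n is even, the median is the average of positions 5 and 6:
  Median = (63 + 82) / 2 = 72.5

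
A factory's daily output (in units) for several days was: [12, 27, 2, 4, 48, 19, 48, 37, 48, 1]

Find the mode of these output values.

48

Step 1: Count the frequency of each value:
  1: appears 1 time(s)
  2: appears 1 time(s)
  4: appears 1 time(s)
  12: appears 1 time(s)
  19: appears 1 time(s)
  27: appears 1 time(s)
  37: appears 1 time(s)
  48: appears 3 time(s)
Step 2: The value 48 appears most frequently (3 times).
Step 3: Mode = 48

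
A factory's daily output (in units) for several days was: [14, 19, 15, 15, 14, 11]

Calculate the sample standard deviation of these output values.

2.582

Step 1: Compute the mean: 14.6667
Step 2: Sum of squared deviations from the mean: 33.3333
Step 3: Sample variance = 33.3333 / 5 = 6.6667
Step 4: Standard deviation = sqrt(6.6667) = 2.582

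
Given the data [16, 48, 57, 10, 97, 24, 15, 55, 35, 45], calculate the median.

40

Step 1: Sort the data in ascending order: [10, 15, 16, 24, 35, 45, 48, 55, 57, 97]
Step 2: The number of values is n = 10.
Step 3: Since n is even, the median is the average of positions 5 and 6:
  Median = (35 + 45) / 2 = 40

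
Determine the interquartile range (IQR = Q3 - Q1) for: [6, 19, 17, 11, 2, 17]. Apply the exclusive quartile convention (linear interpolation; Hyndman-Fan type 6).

12.5

Step 1: Sort the data: [2, 6, 11, 17, 17, 19]
Step 2: n = 6
Step 3: Using the exclusive quartile method:
  Q1 = 5
  Q2 (median) = 14
  Q3 = 17.5
  IQR = Q3 - Q1 = 17.5 - 5 = 12.5
Step 4: IQR = 12.5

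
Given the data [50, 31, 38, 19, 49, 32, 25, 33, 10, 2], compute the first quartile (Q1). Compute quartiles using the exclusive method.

16.75

Step 1: Sort the data: [2, 10, 19, 25, 31, 32, 33, 38, 49, 50]
Step 2: n = 10
Step 3: Using the exclusive quartile method:
  Q1 = 16.75
  Q2 (median) = 31.5
  Q3 = 40.75
  IQR = Q3 - Q1 = 40.75 - 16.75 = 24
Step 4: Q1 = 16.75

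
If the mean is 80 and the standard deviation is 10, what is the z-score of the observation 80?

0

Step 1: Recall the z-score formula: z = (x - mu) / sigma
Step 2: Substitute values: z = (80 - 80) / 10
Step 3: z = 0 / 10 = 0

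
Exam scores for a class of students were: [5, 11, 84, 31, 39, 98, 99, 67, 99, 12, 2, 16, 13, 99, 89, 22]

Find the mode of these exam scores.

99

Step 1: Count the frequency of each value:
  2: appears 1 time(s)
  5: appears 1 time(s)
  11: appears 1 time(s)
  12: appears 1 time(s)
  13: appears 1 time(s)
  16: appears 1 time(s)
  22: appears 1 time(s)
  31: appears 1 time(s)
  39: appears 1 time(s)
  67: appears 1 time(s)
  84: appears 1 time(s)
  89: appears 1 time(s)
  98: appears 1 time(s)
  99: appears 3 time(s)
Step 2: The value 99 appears most frequently (3 times).
Step 3: Mode = 99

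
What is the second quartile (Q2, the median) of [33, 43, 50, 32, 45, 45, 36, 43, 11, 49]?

43

Step 1: Sort the data: [11, 32, 33, 36, 43, 43, 45, 45, 49, 50]
Step 2: n = 10
Step 3: Q2 is the median. Since n is even, it is the average of the values at positions 5 and 6:
  Q2 = (43 + 43) / 2 = 43
Step 4: Q2 = 43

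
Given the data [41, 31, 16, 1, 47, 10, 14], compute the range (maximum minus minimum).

46

Step 1: Identify the maximum value: max = 47
Step 2: Identify the minimum value: min = 1
Step 3: Range = max - min = 47 - 1 = 46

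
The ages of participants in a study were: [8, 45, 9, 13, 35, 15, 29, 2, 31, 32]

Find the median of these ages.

22

Step 1: Sort the data in ascending order: [2, 8, 9, 13, 15, 29, 31, 32, 35, 45]
Step 2: The number of values is n = 10.
Step 3: Since n is even, the median is the average of positions 5 and 6:
  Median = (15 + 29) / 2 = 22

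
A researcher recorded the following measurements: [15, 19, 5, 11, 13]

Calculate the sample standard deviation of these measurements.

5.1769

Step 1: Compute the mean: 12.6
Step 2: Sum of squared deviations from the mean: 107.2
Step 3: Sample variance = 107.2 / 4 = 26.8
Step 4: Standard deviation = sqrt(26.8) = 5.1769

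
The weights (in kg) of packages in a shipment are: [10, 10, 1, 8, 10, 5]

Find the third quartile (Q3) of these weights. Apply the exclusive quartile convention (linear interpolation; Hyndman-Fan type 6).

10

Step 1: Sort the data: [1, 5, 8, 10, 10, 10]
Step 2: n = 6
Step 3: Using the exclusive quartile method:
  Q1 = 4
  Q2 (median) = 9
  Q3 = 10
  IQR = Q3 - Q1 = 10 - 4 = 6
Step 4: Q3 = 10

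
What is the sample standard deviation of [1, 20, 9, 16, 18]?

7.791

Step 1: Compute the mean: 12.8
Step 2: Sum of squared deviations from the mean: 242.8
Step 3: Sample variance = 242.8 / 4 = 60.7
Step 4: Standard deviation = sqrt(60.7) = 7.791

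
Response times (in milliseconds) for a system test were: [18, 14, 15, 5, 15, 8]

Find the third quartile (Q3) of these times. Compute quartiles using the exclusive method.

15.75

Step 1: Sort the data: [5, 8, 14, 15, 15, 18]
Step 2: n = 6
Step 3: Using the exclusive quartile method:
  Q1 = 7.25
  Q2 (median) = 14.5
  Q3 = 15.75
  IQR = Q3 - Q1 = 15.75 - 7.25 = 8.5
Step 4: Q3 = 15.75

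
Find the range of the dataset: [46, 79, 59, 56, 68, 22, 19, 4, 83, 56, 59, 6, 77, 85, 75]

81

Step 1: Identify the maximum value: max = 85
Step 2: Identify the minimum value: min = 4
Step 3: Range = max - min = 85 - 4 = 81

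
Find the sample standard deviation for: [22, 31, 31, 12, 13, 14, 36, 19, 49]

12.4878

Step 1: Compute the mean: 25.2222
Step 2: Sum of squared deviations from the mean: 1247.5556
Step 3: Sample variance = 1247.5556 / 8 = 155.9444
Step 4: Standard deviation = sqrt(155.9444) = 12.4878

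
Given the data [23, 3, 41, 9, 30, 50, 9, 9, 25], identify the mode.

9

Step 1: Count the frequency of each value:
  3: appears 1 time(s)
  9: appears 3 time(s)
  23: appears 1 time(s)
  25: appears 1 time(s)
  30: appears 1 time(s)
  41: appears 1 time(s)
  50: appears 1 time(s)
Step 2: The value 9 appears most frequently (3 times).
Step 3: Mode = 9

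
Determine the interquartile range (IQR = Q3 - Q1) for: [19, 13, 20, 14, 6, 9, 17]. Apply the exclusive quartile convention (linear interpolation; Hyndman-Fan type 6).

10

Step 1: Sort the data: [6, 9, 13, 14, 17, 19, 20]
Step 2: n = 7
Step 3: Using the exclusive quartile method:
  Q1 = 9
  Q2 (median) = 14
  Q3 = 19
  IQR = Q3 - Q1 = 19 - 9 = 10
Step 4: IQR = 10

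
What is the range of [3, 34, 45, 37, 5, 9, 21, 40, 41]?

42

Step 1: Identify the maximum value: max = 45
Step 2: Identify the minimum value: min = 3
Step 3: Range = max - min = 45 - 3 = 42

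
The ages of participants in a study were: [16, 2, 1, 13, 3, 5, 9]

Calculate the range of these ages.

15

Step 1: Identify the maximum value: max = 16
Step 2: Identify the minimum value: min = 1
Step 3: Range = max - min = 16 - 1 = 15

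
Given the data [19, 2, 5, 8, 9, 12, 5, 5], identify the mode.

5

Step 1: Count the frequency of each value:
  2: appears 1 time(s)
  5: appears 3 time(s)
  8: appears 1 time(s)
  9: appears 1 time(s)
  12: appears 1 time(s)
  19: appears 1 time(s)
Step 2: The value 5 appears most frequently (3 times).
Step 3: Mode = 5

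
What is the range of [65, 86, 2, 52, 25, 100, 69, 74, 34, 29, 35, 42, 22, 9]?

98

Step 1: Identify the maximum value: max = 100
Step 2: Identify the minimum value: min = 2
Step 3: Range = max - min = 100 - 2 = 98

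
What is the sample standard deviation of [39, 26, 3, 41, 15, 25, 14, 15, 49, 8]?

15.2771

Step 1: Compute the mean: 23.5
Step 2: Sum of squared deviations from the mean: 2100.5
Step 3: Sample variance = 2100.5 / 9 = 233.3889
Step 4: Standard deviation = sqrt(233.3889) = 15.2771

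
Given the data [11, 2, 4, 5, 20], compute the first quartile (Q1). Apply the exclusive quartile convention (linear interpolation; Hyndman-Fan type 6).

3

Step 1: Sort the data: [2, 4, 5, 11, 20]
Step 2: n = 5
Step 3: Using the exclusive quartile method:
  Q1 = 3
  Q2 (median) = 5
  Q3 = 15.5
  IQR = Q3 - Q1 = 15.5 - 3 = 12.5
Step 4: Q1 = 3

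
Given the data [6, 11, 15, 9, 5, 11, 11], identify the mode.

11

Step 1: Count the frequency of each value:
  5: appears 1 time(s)
  6: appears 1 time(s)
  9: appears 1 time(s)
  11: appears 3 time(s)
  15: appears 1 time(s)
Step 2: The value 11 appears most frequently (3 times).
Step 3: Mode = 11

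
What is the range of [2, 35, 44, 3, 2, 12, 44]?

42

Step 1: Identify the maximum value: max = 44
Step 2: Identify the minimum value: min = 2
Step 3: Range = max - min = 44 - 2 = 42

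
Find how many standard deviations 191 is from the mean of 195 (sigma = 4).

-1

Step 1: Recall the z-score formula: z = (x - mu) / sigma
Step 2: Substitute values: z = (191 - 195) / 4
Step 3: z = -4 / 4 = -1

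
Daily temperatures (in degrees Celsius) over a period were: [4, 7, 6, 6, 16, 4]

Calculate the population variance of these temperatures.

16.8056

Step 1: Compute the mean: (4 + 7 + 6 + 6 + 16 + 4) / 6 = 7.1667
Step 2: Compute squared deviations from the mean:
  (4 - 7.1667)^2 = 10.0278
  (7 - 7.1667)^2 = 0.0278
  (6 - 7.1667)^2 = 1.3611
  (6 - 7.1667)^2 = 1.3611
  (16 - 7.1667)^2 = 78.0278
  (4 - 7.1667)^2 = 10.0278
Step 3: Sum of squared deviations = 100.8333
Step 4: Population variance = 100.8333 / 6 = 16.8056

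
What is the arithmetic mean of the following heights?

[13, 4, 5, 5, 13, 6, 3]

7

Step 1: Sum all values: 13 + 4 + 5 + 5 + 13 + 6 + 3 = 49
Step 2: Count the number of values: n = 7
Step 3: Mean = sum / n = 49 / 7 = 7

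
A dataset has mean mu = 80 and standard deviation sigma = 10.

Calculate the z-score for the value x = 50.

-3

Step 1: Recall the z-score formula: z = (x - mu) / sigma
Step 2: Substitute values: z = (50 - 80) / 10
Step 3: z = -30 / 10 = -3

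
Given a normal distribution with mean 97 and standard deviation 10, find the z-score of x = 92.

-0.5

Step 1: Recall the z-score formula: z = (x - mu) / sigma
Step 2: Substitute values: z = (92 - 97) / 10
Step 3: z = -5 / 10 = -0.5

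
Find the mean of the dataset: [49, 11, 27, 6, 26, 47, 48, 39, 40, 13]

30.6

Step 1: Sum all values: 49 + 11 + 27 + 6 + 26 + 47 + 48 + 39 + 40 + 13 = 306
Step 2: Count the number of values: n = 10
Step 3: Mean = sum / n = 306 / 10 = 30.6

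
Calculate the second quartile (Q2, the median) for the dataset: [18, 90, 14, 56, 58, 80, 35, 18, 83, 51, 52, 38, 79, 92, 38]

52

Step 1: Sort the data: [14, 18, 18, 35, 38, 38, 51, 52, 56, 58, 79, 80, 83, 90, 92]
Step 2: n = 15
Step 3: Q2 is the median. Since n is odd, it is the middle value at position 8: 52
Step 4: Q2 = 52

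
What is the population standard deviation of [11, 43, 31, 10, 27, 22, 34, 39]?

11.3736

Step 1: Compute the mean: 27.125
Step 2: Sum of squared deviations from the mean: 1034.875
Step 3: Population variance = 1034.875 / 8 = 129.3594
Step 4: Standard deviation = sqrt(129.3594) = 11.3736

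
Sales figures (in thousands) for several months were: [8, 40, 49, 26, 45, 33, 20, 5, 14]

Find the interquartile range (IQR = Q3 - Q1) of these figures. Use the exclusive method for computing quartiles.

31.5

Step 1: Sort the data: [5, 8, 14, 20, 26, 33, 40, 45, 49]
Step 2: n = 9
Step 3: Using the exclusive quartile method:
  Q1 = 11
  Q2 (median) = 26
  Q3 = 42.5
  IQR = Q3 - Q1 = 42.5 - 11 = 31.5
Step 4: IQR = 31.5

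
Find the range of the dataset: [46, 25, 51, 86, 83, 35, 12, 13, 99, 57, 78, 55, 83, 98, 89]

87

Step 1: Identify the maximum value: max = 99
Step 2: Identify the minimum value: min = 12
Step 3: Range = max - min = 99 - 12 = 87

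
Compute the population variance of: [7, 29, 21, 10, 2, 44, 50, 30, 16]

241.5062

Step 1: Compute the mean: (7 + 29 + 21 + 10 + 2 + 44 + 50 + 30 + 16) / 9 = 23.2222
Step 2: Compute squared deviations from the mean:
  (7 - 23.2222)^2 = 263.1605
  (29 - 23.2222)^2 = 33.3827
  (21 - 23.2222)^2 = 4.9383
  (10 - 23.2222)^2 = 174.8272
  (2 - 23.2222)^2 = 450.3827
  (44 - 23.2222)^2 = 431.716
  (50 - 23.2222)^2 = 717.0494
  (30 - 23.2222)^2 = 45.9383
  (16 - 23.2222)^2 = 52.1605
Step 3: Sum of squared deviations = 2173.5556
Step 4: Population variance = 2173.5556 / 9 = 241.5062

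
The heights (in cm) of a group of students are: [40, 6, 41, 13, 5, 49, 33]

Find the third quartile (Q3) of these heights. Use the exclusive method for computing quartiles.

41

Step 1: Sort the data: [5, 6, 13, 33, 40, 41, 49]
Step 2: n = 7
Step 3: Using the exclusive quartile method:
  Q1 = 6
  Q2 (median) = 33
  Q3 = 41
  IQR = Q3 - Q1 = 41 - 6 = 35
Step 4: Q3 = 41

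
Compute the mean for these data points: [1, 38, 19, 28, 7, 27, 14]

19.1429

Step 1: Sum all values: 1 + 38 + 19 + 28 + 7 + 27 + 14 = 134
Step 2: Count the number of values: n = 7
Step 3: Mean = sum / n = 134 / 7 = 19.1429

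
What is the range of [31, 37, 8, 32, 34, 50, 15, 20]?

42

Step 1: Identify the maximum value: max = 50
Step 2: Identify the minimum value: min = 8
Step 3: Range = max - min = 50 - 8 = 42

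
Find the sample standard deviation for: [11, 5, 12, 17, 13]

4.3359

Step 1: Compute the mean: 11.6
Step 2: Sum of squared deviations from the mean: 75.2
Step 3: Sample variance = 75.2 / 4 = 18.8
Step 4: Standard deviation = sqrt(18.8) = 4.3359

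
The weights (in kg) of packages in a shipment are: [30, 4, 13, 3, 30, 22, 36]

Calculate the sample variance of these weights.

175.5714

Step 1: Compute the mean: (30 + 4 + 13 + 3 + 30 + 22 + 36) / 7 = 19.7143
Step 2: Compute squared deviations from the mean:
  (30 - 19.7143)^2 = 105.7959
  (4 - 19.7143)^2 = 246.9388
  (13 - 19.7143)^2 = 45.0816
  (3 - 19.7143)^2 = 279.3673
  (30 - 19.7143)^2 = 105.7959
  (22 - 19.7143)^2 = 5.2245
  (36 - 19.7143)^2 = 265.2245
Step 3: Sum of squared deviations = 1053.4286
Step 4: Sample variance = 1053.4286 / 6 = 175.5714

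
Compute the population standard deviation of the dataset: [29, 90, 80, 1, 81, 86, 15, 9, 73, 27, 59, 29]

31.6863

Step 1: Compute the mean: 48.25
Step 2: Sum of squared deviations from the mean: 12048.25
Step 3: Population variance = 12048.25 / 12 = 1004.0208
Step 4: Standard deviation = sqrt(1004.0208) = 31.6863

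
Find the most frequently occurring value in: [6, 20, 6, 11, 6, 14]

6

Step 1: Count the frequency of each value:
  6: appears 3 time(s)
  11: appears 1 time(s)
  14: appears 1 time(s)
  20: appears 1 time(s)
Step 2: The value 6 appears most frequently (3 times).
Step 3: Mode = 6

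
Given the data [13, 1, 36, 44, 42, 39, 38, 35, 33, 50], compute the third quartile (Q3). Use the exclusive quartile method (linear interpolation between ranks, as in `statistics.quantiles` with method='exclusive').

42.5

Step 1: Sort the data: [1, 13, 33, 35, 36, 38, 39, 42, 44, 50]
Step 2: n = 10
Step 3: Using the exclusive quartile method:
  Q1 = 28
  Q2 (median) = 37
  Q3 = 42.5
  IQR = Q3 - Q1 = 42.5 - 28 = 14.5
Step 4: Q3 = 42.5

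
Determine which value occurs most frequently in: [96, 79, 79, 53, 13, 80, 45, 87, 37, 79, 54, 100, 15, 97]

79

Step 1: Count the frequency of each value:
  13: appears 1 time(s)
  15: appears 1 time(s)
  37: appears 1 time(s)
  45: appears 1 time(s)
  53: appears 1 time(s)
  54: appears 1 time(s)
  79: appears 3 time(s)
  80: appears 1 time(s)
  87: appears 1 time(s)
  96: appears 1 time(s)
  97: appears 1 time(s)
  100: appears 1 time(s)
Step 2: The value 79 appears most frequently (3 times).
Step 3: Mode = 79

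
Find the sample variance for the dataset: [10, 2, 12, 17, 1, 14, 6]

36.8095

Step 1: Compute the mean: (10 + 2 + 12 + 17 + 1 + 14 + 6) / 7 = 8.8571
Step 2: Compute squared deviations from the mean:
  (10 - 8.8571)^2 = 1.3061
  (2 - 8.8571)^2 = 47.0204
  (12 - 8.8571)^2 = 9.8776
  (17 - 8.8571)^2 = 66.3061
  (1 - 8.8571)^2 = 61.7347
  (14 - 8.8571)^2 = 26.449
  (6 - 8.8571)^2 = 8.1633
Step 3: Sum of squared deviations = 220.8571
Step 4: Sample variance = 220.8571 / 6 = 36.8095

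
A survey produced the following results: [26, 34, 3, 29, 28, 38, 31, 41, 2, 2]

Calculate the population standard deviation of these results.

14.4375

Step 1: Compute the mean: 23.4
Step 2: Sum of squared deviations from the mean: 2084.4
Step 3: Population variance = 2084.4 / 10 = 208.44
Step 4: Standard deviation = sqrt(208.44) = 14.4375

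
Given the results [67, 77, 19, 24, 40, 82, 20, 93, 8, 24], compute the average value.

45.4

Step 1: Sum all values: 67 + 77 + 19 + 24 + 40 + 82 + 20 + 93 + 8 + 24 = 454
Step 2: Count the number of values: n = 10
Step 3: Mean = sum / n = 454 / 10 = 45.4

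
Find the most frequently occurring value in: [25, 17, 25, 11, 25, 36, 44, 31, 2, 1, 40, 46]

25

Step 1: Count the frequency of each value:
  1: appears 1 time(s)
  2: appears 1 time(s)
  11: appears 1 time(s)
  17: appears 1 time(s)
  25: appears 3 time(s)
  31: appears 1 time(s)
  36: appears 1 time(s)
  40: appears 1 time(s)
  44: appears 1 time(s)
  46: appears 1 time(s)
Step 2: The value 25 appears most frequently (3 times).
Step 3: Mode = 25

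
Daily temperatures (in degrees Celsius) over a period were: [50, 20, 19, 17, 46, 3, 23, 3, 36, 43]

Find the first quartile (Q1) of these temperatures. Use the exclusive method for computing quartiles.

13.5

Step 1: Sort the data: [3, 3, 17, 19, 20, 23, 36, 43, 46, 50]
Step 2: n = 10
Step 3: Using the exclusive quartile method:
  Q1 = 13.5
  Q2 (median) = 21.5
  Q3 = 43.75
  IQR = Q3 - Q1 = 43.75 - 13.5 = 30.25
Step 4: Q1 = 13.5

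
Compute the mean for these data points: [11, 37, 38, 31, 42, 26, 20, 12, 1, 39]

25.7

Step 1: Sum all values: 11 + 37 + 38 + 31 + 42 + 26 + 20 + 12 + 1 + 39 = 257
Step 2: Count the number of values: n = 10
Step 3: Mean = sum / n = 257 / 10 = 25.7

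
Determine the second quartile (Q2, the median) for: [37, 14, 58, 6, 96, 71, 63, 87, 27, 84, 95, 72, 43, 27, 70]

63

Step 1: Sort the data: [6, 14, 27, 27, 37, 43, 58, 63, 70, 71, 72, 84, 87, 95, 96]
Step 2: n = 15
Step 3: Q2 is the median. Since n is odd, it is the middle value at position 8: 63
Step 4: Q2 = 63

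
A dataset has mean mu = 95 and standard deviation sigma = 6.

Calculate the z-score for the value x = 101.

1

Step 1: Recall the z-score formula: z = (x - mu) / sigma
Step 2: Substitute values: z = (101 - 95) / 6
Step 3: z = 6 / 6 = 1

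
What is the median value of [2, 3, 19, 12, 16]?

12

Step 1: Sort the data in ascending order: [2, 3, 12, 16, 19]
Step 2: The number of values is n = 5.
Step 3: Since n is odd, the median is the middle value at position 3: 12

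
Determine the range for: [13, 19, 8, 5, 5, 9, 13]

14

Step 1: Identify the maximum value: max = 19
Step 2: Identify the minimum value: min = 5
Step 3: Range = max - min = 19 - 5 = 14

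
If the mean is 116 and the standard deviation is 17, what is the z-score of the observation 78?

-2.2353

Step 1: Recall the z-score formula: z = (x - mu) / sigma
Step 2: Substitute values: z = (78 - 116) / 17
Step 3: z = -38 / 17 = -2.2353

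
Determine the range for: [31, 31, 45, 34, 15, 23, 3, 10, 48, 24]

45

Step 1: Identify the maximum value: max = 48
Step 2: Identify the minimum value: min = 3
Step 3: Range = max - min = 48 - 3 = 45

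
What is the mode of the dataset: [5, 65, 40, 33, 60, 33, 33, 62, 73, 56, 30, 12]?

33

Step 1: Count the frequency of each value:
  5: appears 1 time(s)
  12: appears 1 time(s)
  30: appears 1 time(s)
  33: appears 3 time(s)
  40: appears 1 time(s)
  56: appears 1 time(s)
  60: appears 1 time(s)
  62: appears 1 time(s)
  65: appears 1 time(s)
  73: appears 1 time(s)
Step 2: The value 33 appears most frequently (3 times).
Step 3: Mode = 33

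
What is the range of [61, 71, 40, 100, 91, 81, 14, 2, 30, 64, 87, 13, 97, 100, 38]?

98

Step 1: Identify the maximum value: max = 100
Step 2: Identify the minimum value: min = 2
Step 3: Range = max - min = 100 - 2 = 98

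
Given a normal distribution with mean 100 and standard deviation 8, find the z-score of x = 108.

1

Step 1: Recall the z-score formula: z = (x - mu) / sigma
Step 2: Substitute values: z = (108 - 100) / 8
Step 3: z = 8 / 8 = 1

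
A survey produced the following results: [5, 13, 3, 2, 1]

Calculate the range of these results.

12

Step 1: Identify the maximum value: max = 13
Step 2: Identify the minimum value: min = 1
Step 3: Range = max - min = 13 - 1 = 12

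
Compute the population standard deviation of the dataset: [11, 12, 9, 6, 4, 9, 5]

2.8284

Step 1: Compute the mean: 8
Step 2: Sum of squared deviations from the mean: 56
Step 3: Population variance = 56 / 7 = 8
Step 4: Standard deviation = sqrt(8) = 2.8284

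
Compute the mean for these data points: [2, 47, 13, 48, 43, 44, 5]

28.8571

Step 1: Sum all values: 2 + 47 + 13 + 48 + 43 + 44 + 5 = 202
Step 2: Count the number of values: n = 7
Step 3: Mean = sum / n = 202 / 7 = 28.8571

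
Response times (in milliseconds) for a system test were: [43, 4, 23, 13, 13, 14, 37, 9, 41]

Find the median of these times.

14

Step 1: Sort the data in ascending order: [4, 9, 13, 13, 14, 23, 37, 41, 43]
Step 2: The number of values is n = 9.
Step 3: Since n is odd, the median is the middle value at position 5: 14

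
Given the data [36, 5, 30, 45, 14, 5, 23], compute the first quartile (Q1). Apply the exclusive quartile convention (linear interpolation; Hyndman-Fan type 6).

5

Step 1: Sort the data: [5, 5, 14, 23, 30, 36, 45]
Step 2: n = 7
Step 3: Using the exclusive quartile method:
  Q1 = 5
  Q2 (median) = 23
  Q3 = 36
  IQR = Q3 - Q1 = 36 - 5 = 31
Step 4: Q1 = 5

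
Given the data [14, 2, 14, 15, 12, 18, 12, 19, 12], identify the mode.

12

Step 1: Count the frequency of each value:
  2: appears 1 time(s)
  12: appears 3 time(s)
  14: appears 2 time(s)
  15: appears 1 time(s)
  18: appears 1 time(s)
  19: appears 1 time(s)
Step 2: The value 12 appears most frequently (3 times).
Step 3: Mode = 12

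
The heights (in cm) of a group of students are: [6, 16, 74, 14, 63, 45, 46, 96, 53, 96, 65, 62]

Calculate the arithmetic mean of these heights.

53

Step 1: Sum all values: 6 + 16 + 74 + 14 + 63 + 45 + 46 + 96 + 53 + 96 + 65 + 62 = 636
Step 2: Count the number of values: n = 12
Step 3: Mean = sum / n = 636 / 12 = 53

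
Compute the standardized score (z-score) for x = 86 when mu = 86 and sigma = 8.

0

Step 1: Recall the z-score formula: z = (x - mu) / sigma
Step 2: Substitute values: z = (86 - 86) / 8
Step 3: z = 0 / 8 = 0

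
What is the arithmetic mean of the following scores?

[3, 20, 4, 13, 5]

9

Step 1: Sum all values: 3 + 20 + 4 + 13 + 5 = 45
Step 2: Count the number of values: n = 5
Step 3: Mean = sum / n = 45 / 5 = 9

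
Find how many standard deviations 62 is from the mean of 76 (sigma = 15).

-0.9333

Step 1: Recall the z-score formula: z = (x - mu) / sigma
Step 2: Substitute values: z = (62 - 76) / 15
Step 3: z = -14 / 15 = -0.9333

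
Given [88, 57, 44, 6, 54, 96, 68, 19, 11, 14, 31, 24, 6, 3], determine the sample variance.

968.6429

Step 1: Compute the mean: (88 + 57 + 44 + 6 + 54 + 96 + 68 + 19 + 11 + 14 + 31 + 24 + 6 + 3) / 14 = 37.2143
Step 2: Compute squared deviations from the mean:
  (88 - 37.2143)^2 = 2579.1888
  (57 - 37.2143)^2 = 391.4745
  (44 - 37.2143)^2 = 46.0459
  (6 - 37.2143)^2 = 974.3316
  (54 - 37.2143)^2 = 281.7602
  (96 - 37.2143)^2 = 3455.7602
  (68 - 37.2143)^2 = 947.7602
  (19 - 37.2143)^2 = 331.7602
  (11 - 37.2143)^2 = 687.1888
  (14 - 37.2143)^2 = 538.9031
  (31 - 37.2143)^2 = 38.6173
  (24 - 37.2143)^2 = 174.6173
  (6 - 37.2143)^2 = 974.3316
  (3 - 37.2143)^2 = 1170.6173
Step 3: Sum of squared deviations = 12592.3571
Step 4: Sample variance = 12592.3571 / 13 = 968.6429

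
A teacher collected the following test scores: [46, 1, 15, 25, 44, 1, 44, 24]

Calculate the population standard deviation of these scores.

17.3781

Step 1: Compute the mean: 25
Step 2: Sum of squared deviations from the mean: 2416
Step 3: Population variance = 2416 / 8 = 302
Step 4: Standard deviation = sqrt(302) = 17.3781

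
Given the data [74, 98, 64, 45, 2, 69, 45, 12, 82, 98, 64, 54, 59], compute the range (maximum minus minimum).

96

Step 1: Identify the maximum value: max = 98
Step 2: Identify the minimum value: min = 2
Step 3: Range = max - min = 98 - 2 = 96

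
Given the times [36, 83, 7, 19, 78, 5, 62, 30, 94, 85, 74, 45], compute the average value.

51.5

Step 1: Sum all values: 36 + 83 + 7 + 19 + 78 + 5 + 62 + 30 + 94 + 85 + 74 + 45 = 618
Step 2: Count the number of values: n = 12
Step 3: Mean = sum / n = 618 / 12 = 51.5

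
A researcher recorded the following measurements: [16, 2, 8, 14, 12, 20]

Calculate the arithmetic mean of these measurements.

12

Step 1: Sum all values: 16 + 2 + 8 + 14 + 12 + 20 = 72
Step 2: Count the number of values: n = 6
Step 3: Mean = sum / n = 72 / 6 = 12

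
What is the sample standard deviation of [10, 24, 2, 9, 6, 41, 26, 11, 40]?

14.584

Step 1: Compute the mean: 18.7778
Step 2: Sum of squared deviations from the mean: 1701.5556
Step 3: Sample variance = 1701.5556 / 8 = 212.6944
Step 4: Standard deviation = sqrt(212.6944) = 14.584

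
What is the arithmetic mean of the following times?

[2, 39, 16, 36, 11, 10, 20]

19.1429

Step 1: Sum all values: 2 + 39 + 16 + 36 + 11 + 10 + 20 = 134
Step 2: Count the number of values: n = 7
Step 3: Mean = sum / n = 134 / 7 = 19.1429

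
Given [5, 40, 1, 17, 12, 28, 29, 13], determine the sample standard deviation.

13.2281

Step 1: Compute the mean: 18.125
Step 2: Sum of squared deviations from the mean: 1224.875
Step 3: Sample variance = 1224.875 / 7 = 174.9821
Step 4: Standard deviation = sqrt(174.9821) = 13.2281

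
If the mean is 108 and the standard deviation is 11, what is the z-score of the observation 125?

1.5455

Step 1: Recall the z-score formula: z = (x - mu) / sigma
Step 2: Substitute values: z = (125 - 108) / 11
Step 3: z = 17 / 11 = 1.5455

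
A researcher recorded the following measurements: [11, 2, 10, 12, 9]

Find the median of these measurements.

10

Step 1: Sort the data in ascending order: [2, 9, 10, 11, 12]
Step 2: The number of values is n = 5.
Step 3: Since n is odd, the median is the middle value at position 3: 10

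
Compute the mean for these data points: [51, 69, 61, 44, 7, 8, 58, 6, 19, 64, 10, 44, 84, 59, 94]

45.2

Step 1: Sum all values: 51 + 69 + 61 + 44 + 7 + 8 + 58 + 6 + 19 + 64 + 10 + 44 + 84 + 59 + 94 = 678
Step 2: Count the number of values: n = 15
Step 3: Mean = sum / n = 678 / 15 = 45.2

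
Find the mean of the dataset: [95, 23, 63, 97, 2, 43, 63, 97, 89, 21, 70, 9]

56

Step 1: Sum all values: 95 + 23 + 63 + 97 + 2 + 43 + 63 + 97 + 89 + 21 + 70 + 9 = 672
Step 2: Count the number of values: n = 12
Step 3: Mean = sum / n = 672 / 12 = 56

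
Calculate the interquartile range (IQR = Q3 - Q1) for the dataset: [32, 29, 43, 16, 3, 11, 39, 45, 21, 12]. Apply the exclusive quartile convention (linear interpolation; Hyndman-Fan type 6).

28.25

Step 1: Sort the data: [3, 11, 12, 16, 21, 29, 32, 39, 43, 45]
Step 2: n = 10
Step 3: Using the exclusive quartile method:
  Q1 = 11.75
  Q2 (median) = 25
  Q3 = 40
  IQR = Q3 - Q1 = 40 - 11.75 = 28.25
Step 4: IQR = 28.25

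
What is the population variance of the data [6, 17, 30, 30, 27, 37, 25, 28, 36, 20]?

77.44

Step 1: Compute the mean: (6 + 17 + 30 + 30 + 27 + 37 + 25 + 28 + 36 + 20) / 10 = 25.6
Step 2: Compute squared deviations from the mean:
  (6 - 25.6)^2 = 384.16
  (17 - 25.6)^2 = 73.96
  (30 - 25.6)^2 = 19.36
  (30 - 25.6)^2 = 19.36
  (27 - 25.6)^2 = 1.96
  (37 - 25.6)^2 = 129.96
  (25 - 25.6)^2 = 0.36
  (28 - 25.6)^2 = 5.76
  (36 - 25.6)^2 = 108.16
  (20 - 25.6)^2 = 31.36
Step 3: Sum of squared deviations = 774.4
Step 4: Population variance = 774.4 / 10 = 77.44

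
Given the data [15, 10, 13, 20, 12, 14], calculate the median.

13.5

Step 1: Sort the data in ascending order: [10, 12, 13, 14, 15, 20]
Step 2: The number of values is n = 6.
Step 3: Since n is even, the median is the average of positions 3 and 4:
  Median = (13 + 14) / 2 = 13.5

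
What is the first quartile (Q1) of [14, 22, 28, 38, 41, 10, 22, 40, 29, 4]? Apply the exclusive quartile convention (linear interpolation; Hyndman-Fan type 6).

13

Step 1: Sort the data: [4, 10, 14, 22, 22, 28, 29, 38, 40, 41]
Step 2: n = 10
Step 3: Using the exclusive quartile method:
  Q1 = 13
  Q2 (median) = 25
  Q3 = 38.5
  IQR = Q3 - Q1 = 38.5 - 13 = 25.5
Step 4: Q1 = 13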